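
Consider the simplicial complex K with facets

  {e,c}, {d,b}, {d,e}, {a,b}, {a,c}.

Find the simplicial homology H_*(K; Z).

H_0 ≅ Z,  H_1 ≅ Z.

K has 5 vertices, 5 edges.
rank ∂_0 = 0, rank ∂_1 = 4 ⇒ b_0 = 5 − 0 − 4 = 1; all invariant factors of ∂_1 are 1 so no torsion. So H_0 = Z.
rank ∂_1 = 4, rank ∂_2 = 0 ⇒ b_1 = 5 − 4 − 0 = 1. So H_1 = Z.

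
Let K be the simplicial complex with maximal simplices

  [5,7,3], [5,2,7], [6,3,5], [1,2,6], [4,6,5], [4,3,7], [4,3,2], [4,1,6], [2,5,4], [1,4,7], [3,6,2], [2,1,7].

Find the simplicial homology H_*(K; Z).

We work with the vertex ordering 1 < 2 < 3 < 4 < 5 < 6 < 7. The simplices of K, each written with vertices in increasing order, are:

  0-simplices (7): [1], [2], [3], [4], [5], [6], [7]
  1-simplices (18): [1,2], [1,4], [1,6], [1,7], [2,3], [2,4], [2,5], [2,6], [2,7], [3,4], [3,5], [3,6], [3,7], [4,5], [4,6], [4,7], [5,6], [5,7]
  2-simplices (12): [1,2,6], [1,2,7], [1,4,6], [1,4,7], [2,3,4], [2,3,6], [2,4,5], [2,5,7], [3,4,7], [3,5,6], [3,5,7], [4,5,6]

Hence C_0 ≅ Z^7, C_1 ≅ Z^18, C_2 ≅ Z^12.

∂_1: C_1 → C_0 maps an edge to its endpoints' difference, ∂[p,q] = q − p.
The resulting 7×18 matrix has rank 6, and its Smith normal form has invariant factors (1,1,1,1,1,1).

The boundary map ∂_2: C_2 → C_1 sends each 2-simplex [p,q,r] to [q,r] − [p,r] + [p,q]. For instance
  ∂[1,2,7] = [2,7] − [1,7] + [1,2],
  ∂[2,3,4] = [3,4] − [2,4] + [2,3].
The 18×12 boundary matrix has rank 12 and Smith normal form diag(1,1,1,1,1,1,1,1,1,1,1,2).

From H_k ≅ ker(∂_k) / im(∂_{k+1}) we obtain:

  H_0: rank C_0 − rank ∂_1 = 7 − 6 = 1, and the invariant factors of ∂_1 are all 1, so H_0 = Z.
  H_1: rank ker ∂_1 − rank ∂_2 = (18 − 6) − 12 = 0, and ∂_2 has invariant factor 2 > 1, so H_1 = Z/2Z.
  H_2: rank ker ∂_2 − rank ∂_3 = (12 − 12) − 0 = 0, and there is no ∂_3, so H_2 = 0.

As a check, the Euler characteristic is 7 − 18 + 12 = 1, which agrees with 1 − 0 + 0 = 1.
(K is a triangulation of the real projective plane RP^2.)

H_0 = Z,  H_1 = Z/2Z,  H_2 = 0.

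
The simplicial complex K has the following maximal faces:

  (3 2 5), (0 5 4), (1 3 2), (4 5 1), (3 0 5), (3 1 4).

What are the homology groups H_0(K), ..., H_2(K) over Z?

H_0 ≅ Z,  H_1 ≅ Z,  H_2 = 0.

Order the vertices as 0 < 1 < 2 < 3 < 4 < 5. Listing each simplex with vertices in this order, K has dimension 2 with simplices:

  0-simplices (6): [0], [1], [2], [3], [4], [5]
  1-simplices (12): [0,3], [0,4], [0,5], [1,2], [1,3], [1,4], [1,5], [2,3], [2,5], [3,4], [3,5], [4,5]
  2-simplices (6): [0,3,5], [0,4,5], [1,2,3], [1,3,4], [1,4,5], [2,3,5]

Hence C_0 ≅ Z^6, C_1 ≅ Z^12, C_2 ≅ Z^6.

Boundary ∂_1: C_1 → C_0 maps an edge to its endpoints' difference, ∂[p,q] = q − p. For instance
  ∂[0,4] = [4] − [0].
As a 6×12 matrix over Z this has rank 5, with invariant factors (1,1,1,1,1).

∂_2: C_2 → C_1 acts by ∂[p,q,r] = [q,r] − [p,r] + [p,q]. For instance
  ∂[0,3,5] = [3,5] − [0,5] + [0,3],
  ∂[1,2,3] = [2,3] − [1,3] + [1,2].
This gives a 12×6 integer matrix of rank 6; reducing to Smith normal form yields diagonal entries (1,1,1,1,1,1).

Computing H_k = (kernel of ∂_k) / (image of ∂_{k+1}):

  H_0: rank C_0 − rank ∂_1 = 6 − 5 = 1, and the invariant factors of ∂_1 are all 1, so H_0 ≅ Z.
  H_1: rank ker ∂_1 − rank ∂_2 = (12 − 5) − 6 = 1, and the invariant factors of ∂_2 are all 1, so H_1 ≅ Z.
  H_2: rank ker ∂_2 − rank ∂_3 = (6 − 6) − 0 = 0, and there is no ∂_3, so H_2 ≅ 0.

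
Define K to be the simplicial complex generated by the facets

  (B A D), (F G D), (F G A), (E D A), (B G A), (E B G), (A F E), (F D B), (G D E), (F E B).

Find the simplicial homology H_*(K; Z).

K has 6 vertices, 15 edges, 10 triangles.
rank ∂_0 = 0, rank ∂_1 = 5 ⇒ b_0 = 6 − 0 − 5 = 1; all invariant factors of ∂_1 are 1 so no torsion. So H_0 = Z.
rank ∂_1 = 5, rank ∂_2 = 10 ⇒ b_1 = 15 − 5 − 10 = 0; ∂_2 has invariant factor(s) [2] giving torsion. So H_1 = Z/2.
rank ∂_2 = 10, rank ∂_3 = 0 ⇒ b_2 = 10 − 10 − 0 = 0. So H_2 = 0.

H_0 = Z,  H_1 = Z/2,  H_2 = 0.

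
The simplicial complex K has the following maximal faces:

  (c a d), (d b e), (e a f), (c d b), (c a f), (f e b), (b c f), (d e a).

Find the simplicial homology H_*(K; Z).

H_0 ≅ Z,  H_1 = 0,  H_2 ≅ Z.

Order the vertices as a < b < c < d < e < f. Listing each simplex with vertices in this order, K has dimension 2 with simplices:

  0-simplices (6): a, b, c, d, e, f
  1-simplices (12): ac, ad, ae, af, bc, bd, be, bf, cd, cf, de, ef
  2-simplices (8): acd, acf, ade, aef, bcd, bcf, bde, bef

so the chain groups are C_0 ≅ Z^6, C_1 ≅ Z^12, C_2 ≅ Z^8.

Boundary ∂_1: C_1 → C_0 is given by ∂[p,q] = [q] − [p]. For instance
  ∂ad = d − a.
This gives a 6×12 integer matrix of rank 5; reducing to Smith normal form yields diagonal entries (1,1,1,1,1).

The boundary map ∂_2: C_2 → C_1 acts by ∂[p,q,r] = [q,r] − [p,r] + [p,q]. For instance
  ∂bcf = cf − bf + bc,
  ∂bde = de − be + bd.
This gives a 12×8 integer matrix of rank 7; reducing to Smith normal form yields diagonal entries (1,1,1,1,1,1,1).

Computing H_k = (kernel of ∂_k) / (image of ∂_{k+1}):

  H_0: rank C_0 − rank ∂_1 = 6 − 5 = 1, and the invariant factors of ∂_1 are all 1, so H_0 = Z.
  H_1: rank ker ∂_1 − rank ∂_2 = (12 − 5) − 7 = 0, and the invariant factors of ∂_2 are all 1, so H_1 = 0.
  H_2: rank ker ∂_2 − rank ∂_3 = (8 − 7) − 0 = 1, and there is no ∂_3, so H_2 = Z.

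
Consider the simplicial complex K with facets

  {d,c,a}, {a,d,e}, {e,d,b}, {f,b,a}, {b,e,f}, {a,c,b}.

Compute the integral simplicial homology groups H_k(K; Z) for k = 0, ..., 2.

H_0 = Z,  H_1 = Z,  H_2 = 0.

Take the total order a < b < c < d < e < f on the vertex set. Then K (dimension 2) consists of the simplices:

  0-simplices (6): a, b, c, d, e, f
  1-simplices (12): ab, ac, ad, ae, af, bc, bd, be, bf, cd, de, ef
  2-simplices (6): abc, abf, acd, ade, bde, bef

so the chain groups are C_0 ≅ Z^6, C_1 ≅ Z^12, C_2 ≅ Z^6.

∂_1: C_1 → C_0 maps an edge to its endpoints' difference, ∂[p,q] = q − p.
The resulting 6×12 matrix has rank 5, and its Smith normal form has invariant factors (1,1,1,1,1).

∂_2: C_2 → C_1 maps a triangle to the signed sum of its edges. For instance
  ∂acd = cd − ad + ac,
  ∂bde = de − be + bd.
The resulting 12×6 matrix has rank 6, and its Smith normal form has invariant factors (1,1,1,1,1,1).

From H_k ≅ ker(∂_k) / im(∂_{k+1}) we obtain:

  H_0: rank C_0 − rank ∂_1 = 6 − 5 = 1, and the invariant factors of ∂_1 are all 1, so H_0 ≅ Z.
  H_1: rank ker ∂_1 − rank ∂_2 = (12 − 5) − 6 = 1, and the invariant factors of ∂_2 are all 1, so H_1 ≅ Z.
  H_2: rank ker ∂_2 − rank ∂_3 = (6 − 6) − 0 = 0, and there is no ∂_3, so H_2 ≅ 0.

(K is a triangulation of the cylinder S^1 x I.)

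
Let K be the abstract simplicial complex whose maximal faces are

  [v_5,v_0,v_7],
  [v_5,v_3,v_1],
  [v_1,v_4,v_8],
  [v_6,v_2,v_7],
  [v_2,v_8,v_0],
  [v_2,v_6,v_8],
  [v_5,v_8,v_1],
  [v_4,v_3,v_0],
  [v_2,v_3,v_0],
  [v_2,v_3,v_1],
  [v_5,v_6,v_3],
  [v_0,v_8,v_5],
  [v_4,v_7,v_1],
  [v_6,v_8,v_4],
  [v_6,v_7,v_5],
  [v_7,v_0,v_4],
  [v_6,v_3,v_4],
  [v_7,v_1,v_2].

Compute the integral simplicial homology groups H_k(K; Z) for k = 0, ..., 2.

K has 9 vertices, 27 edges, 18 triangles.
rank ∂_0 = 0, rank ∂_1 = 8 ⇒ b_0 = 9 − 0 − 8 = 1; all invariant factors of ∂_1 are 1 so no torsion. So H_0 = Z.
rank ∂_1 = 8, rank ∂_2 = 17 ⇒ b_1 = 27 − 8 − 17 = 2; all invariant factors of ∂_2 are 1 so no torsion. So H_1 = Z^2.
rank ∂_2 = 17, rank ∂_3 = 0 ⇒ b_2 = 18 − 17 − 0 = 1. So H_2 = Z.

H_0 ≅ Z,  H_1 ≅ Z^2,  H_2 ≅ Z.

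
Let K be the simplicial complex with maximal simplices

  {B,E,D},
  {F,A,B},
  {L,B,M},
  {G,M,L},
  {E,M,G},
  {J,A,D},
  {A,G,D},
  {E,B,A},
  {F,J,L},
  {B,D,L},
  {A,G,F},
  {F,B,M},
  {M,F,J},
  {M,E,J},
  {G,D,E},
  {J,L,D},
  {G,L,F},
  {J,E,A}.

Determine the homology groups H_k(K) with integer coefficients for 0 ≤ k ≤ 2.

H_0 ≅ Z,  H_1 ≅ Z ⊕ Z/2Z,  H_2 = 0.

Order the vertices as A < B < D < E < F < G < J < L < M. Listing each simplex with vertices in this order, K has dimension 2 with simplices:

  0-simplices (9): A, B, D, E, F, G, J, L, M
  1-simplices (27): AB, AD, AE, AF, AG, AJ, BD, BE, BF, BL, BM, DE, DG, DJ, DL, EG, EJ, EM, FG, FJ, FL, FM, GL, GM, JL, JM, LM
  2-simplices (18): ABE, ABF, ADG, ADJ, AEJ, AFG, BDE, BDL, BFM, BLM, DEG, DJL, EGM, EJM, FGL, FJL, FJM, GLM

Hence C_0 ≅ Z^9, C_1 ≅ Z^27, C_2 ≅ Z^18.

∂_1: C_1 → C_0 is given by ∂[p,q] = [q] − [p]. For instance
  ∂FL = L − F.
As a 9×27 matrix over Z this has rank 8, with invariant factors (1,1,1,1,1,1,1,1).

∂_2: C_2 → C_1 sends each 2-simplex [p,q,r] to [q,r] − [p,r] + [p,q]. For instance
  ∂GLM = LM − GM + GL,
  ∂DJL = JL − DL + DJ.
The 27×18 boundary matrix has rank 18 and Smith normal form diag(1,1,1,1,1,1,1,1,1,1,1,1,1,1,1,1,1,2).

From H_k ≅ ker(∂_k) / im(∂_{k+1}) we obtain:

  H_0: rank C_0 − rank ∂_1 = 9 − 8 = 1, and the invariant factors of ∂_1 are all 1, so H_0 = Z.
  H_1: rank ker ∂_1 − rank ∂_2 = (27 − 8) − 18 = 1, and ∂_2 has invariant factor 2 > 1, so H_1 = Z ⊕ Z/2Z.
  H_2: rank ker ∂_2 − rank ∂_3 = (18 − 18) − 0 = 0, and there is no ∂_3, so H_2 = 0.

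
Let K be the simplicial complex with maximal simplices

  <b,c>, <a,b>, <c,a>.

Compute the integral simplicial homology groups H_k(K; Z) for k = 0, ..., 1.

H_0 ≅ Z,  H_1 ≅ Z.

Take the total order a < b < c on the vertex set. Then K (dimension 1) consists of the simplices:

  0-simplices (3): a, b, c
  1-simplices (3): ab, ac, bc

so the chain groups are C_0 ≅ Z^3, C_1 ≅ Z^3.

Boundary ∂_1: C_1 → C_0 is given by ∂[p,q] = [q] − [p]. For instance
  ∂ac = c − a.
This gives a 3×3 integer matrix of rank 2; reducing to Smith normal form yields diagonal entries (1,1).

Now H_k = ker ∂_k / im ∂_{k+1}, so:

  H_0: rank C_0 − rank ∂_1 = 3 − 2 = 1, and the invariant factors of ∂_1 are all 1, so H_0 = Z.
  H_1: rank ker ∂_1 − rank ∂_2 = (3 − 2) − 0 = 1, and there is no ∂_2, so H_1 = Z.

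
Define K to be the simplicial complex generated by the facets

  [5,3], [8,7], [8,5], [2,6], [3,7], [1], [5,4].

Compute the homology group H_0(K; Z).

K has 8 vertices, 6 edges.
rank ∂_0 = 0, rank ∂_1 = 5 ⇒ b_0 = 8 − 0 − 5 = 3; all invariant factors of ∂_1 are 1 so no torsion. So H_0 ≅ Z^3.

H_0 = Z^3.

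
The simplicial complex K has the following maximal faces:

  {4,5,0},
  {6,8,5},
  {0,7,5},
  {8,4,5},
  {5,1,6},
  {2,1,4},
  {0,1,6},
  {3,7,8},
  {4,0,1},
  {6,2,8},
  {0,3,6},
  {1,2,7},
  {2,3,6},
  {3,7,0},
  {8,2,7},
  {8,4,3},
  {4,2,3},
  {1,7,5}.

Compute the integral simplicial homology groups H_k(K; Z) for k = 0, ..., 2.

Order the vertices as 0 < 1 < 2 < 3 < 4 < 5 < 6 < 7 < 8. Listing each simplex with vertices in this order, K has dimension 2 with simplices:

  0-simplices (9): [0], [1], [2], [3], [4], [5], [6], [7], [8]
  1-simplices (27): (27 of them)
  2-simplices (18): [0,1,4], [0,1,6], [0,3,6], [0,3,7], [0,4,5], [0,5,7], [1,2,4], [1,2,7], [1,5,6], [1,5,7], [2,3,4], [2,3,6], [2,6,8], [2,7,8], [3,4,8], [3,7,8], [4,5,8], [5,6,8]

so the chain groups are C_0 ≅ Z^9, C_1 ≅ Z^27, C_2 ≅ Z^18.

The boundary map ∂_1: C_1 → C_0 is given by ∂[p,q] = [q] − [p].
This gives a 9×27 integer matrix of rank 8; reducing to Smith normal form yields diagonal entries (1,1,1,1,1,1,1,1).

The boundary map ∂_2: C_2 → C_1 sends each 2-simplex [p,q,r] to [q,r] − [p,r] + [p,q]. For instance
  ∂[0,4,5] = [4,5] − [0,5] + [0,4],
  ∂[0,1,6] = [1,6] − [0,6] + [0,1].
This gives a 27×18 integer matrix of rank 18; reducing to Smith normal form yields diagonal entries (1,1,1,1,1,1,1,1,1,1,1,1,1,1,1,1,1,2).

Now H_k = ker ∂_k / im ∂_{k+1}, so:

  H_0: rank C_0 − rank ∂_1 = 9 − 8 = 1, and the invariant factors of ∂_1 are all 1, so H_0 = Z.
  H_1: rank ker ∂_1 − rank ∂_2 = (27 − 8) − 18 = 1, and ∂_2 has invariant factor 2 > 1, so H_1 = Z ⊕ Z/2.
  H_2: rank ker ∂_2 − rank ∂_3 = (18 − 18) − 0 = 0, and there is no ∂_3, so H_2 = 0.

H_0 ≅ Z,  H_1 ≅ Z ⊕ Z/2,  H_2 = 0.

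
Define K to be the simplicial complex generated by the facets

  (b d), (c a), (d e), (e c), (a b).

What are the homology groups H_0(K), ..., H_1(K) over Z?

Order the vertices as a < b < c < d < e. Listing each simplex with vertices in this order, K has dimension 1 with simplices:

  0-simplices (5): a, b, c, d, e
  1-simplices (5): ab, ac, bd, ce, de

giving chain groups C_0 ≅ Z^5, C_1 ≅ Z^5.

Boundary ∂_1: C_1 → C_0 maps an edge to its endpoints' difference, ∂[p,q] = q − p. For instance
  ∂de = e − d.
This gives a 5×5 integer matrix of rank 4; reducing to Smith normal form yields diagonal entries (1,1,1,1).

Reading off H_k = ker ∂_k / im ∂_{k+1}:

  H_0: rank C_0 − rank ∂_1 = 5 − 4 = 1, and the invariant factors of ∂_1 are all 1, so H_0 = Z.
  H_1: rank ker ∂_1 − rank ∂_2 = (5 − 4) − 0 = 1, and there is no ∂_2, so H_1 = Z.

(K is a triangulation of the circle S^1.)

H_0 = Z,  H_1 = Z.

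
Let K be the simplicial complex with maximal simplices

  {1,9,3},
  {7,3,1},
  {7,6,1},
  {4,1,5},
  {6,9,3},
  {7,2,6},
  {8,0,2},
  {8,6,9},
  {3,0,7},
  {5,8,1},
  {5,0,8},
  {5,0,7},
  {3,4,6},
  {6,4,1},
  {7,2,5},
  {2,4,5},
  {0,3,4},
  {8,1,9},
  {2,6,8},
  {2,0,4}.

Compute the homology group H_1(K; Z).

Fix the vertex order 0 < 1 < 2 < 3 < 4 < 5 < 6 < 7 < 8 < 9 and write every simplex with vertices in increasing order. Then dim K = 2 and the simplices of K are:

  0-simplices (10): [0], [1], [2], [3], [4], [5], [6], [7], [8], [9]
  1-simplices (30): (30 of them)
  2-simplices (20): (20 of them)

so the chain groups are C_0 ≅ Z^10, C_1 ≅ Z^30, C_2 ≅ Z^20.

Boundary ∂_1: C_1 → C_0 maps an edge to its endpoints' difference, ∂[p,q] = q − p. For instance
  ∂[1,3] = [3] − [1].
As a 10×30 matrix over Z this has rank 9, with invariant factors (1,1,1,1,1,1,1,1,1).

Boundary ∂_2: C_2 → C_1 maps a triangle to the signed sum of its edges. For instance
  ∂[0,2,8] = [2,8] − [0,8] + [0,2],
  ∂[2,4,5] = [4,5] − [2,5] + [2,4].
The 30×20 boundary matrix has rank 20 and Smith normal form diag(1,1,1,1,1,1,1,1,1,1,1,1,1,1,1,1,1,1,1,2).

Computing H_k = (kernel of ∂_k) / (image of ∂_{k+1}):

  H_1: rank ker ∂_1 − rank ∂_2 = (30 − 9) − 20 = 1, and ∂_2 has invariant factor 2 > 1, so H_1 = Z ⊕ Z/2.

H_1 = Z ⊕ Z/2.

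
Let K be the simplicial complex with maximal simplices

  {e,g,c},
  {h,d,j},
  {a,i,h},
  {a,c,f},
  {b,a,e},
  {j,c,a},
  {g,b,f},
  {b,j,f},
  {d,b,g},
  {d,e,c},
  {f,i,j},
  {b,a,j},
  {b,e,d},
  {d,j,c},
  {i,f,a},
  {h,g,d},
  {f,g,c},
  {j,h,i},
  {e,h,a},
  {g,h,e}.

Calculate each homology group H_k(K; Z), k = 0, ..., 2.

H_0 ≅ Z,  H_1 ≅ Z ⊕ Z/2Z,  H_2 = 0.

Order the vertices as a < b < c < d < e < f < g < h < i < j. Listing each simplex with vertices in this order, K has dimension 2 with simplices:

  0-simplices (10): a, b, c, d, e, f, g, h, i, j
  1-simplices (30): ab, ac, ae, af, ah, ai, aj, bd, be, bf, bg, bj, cd, ce, cf, cg, cj, de, dg, dh, dj, eg, eh, fg, fi, fj, gh, hi, hj, ij
  2-simplices (20): abe, abj, acf, acj, aeh, afi, ahi, bde, bdg, bfg, bfj, cde, cdj, ceg, cfg, dgh, dhj, egh, fij, hij

giving chain groups C_0 ≅ Z^10, C_1 ≅ Z^30, C_2 ≅ Z^20.

The boundary map ∂_1: C_1 → C_0 sends each edge [p,q] (with p < q) to q − p.
As a 10×30 matrix over Z this has rank 9, with invariant factors (1,1,1,1,1,1,1,1,1).

The boundary map ∂_2: C_2 → C_1 sends each 2-simplex [p,q,r] to [q,r] − [p,r] + [p,q]. For instance
  ∂aeh = eh − ah + ae,
  ∂cdj = dj − cj + cd.
As a 30×20 matrix over Z this has rank 20, with invariant factors (1,1,1,1,1,1,1,1,1,1,1,1,1,1,1,1,1,1,1,2).

Reading off H_k = ker ∂_k / im ∂_{k+1}:

  H_0: rank C_0 − rank ∂_1 = 10 − 9 = 1, and the invariant factors of ∂_1 are all 1, so H_0 ≅ Z.
  H_1: rank ker ∂_1 − rank ∂_2 = (30 − 9) − 20 = 1, and ∂_2 has invariant factor 2 > 1, so H_1 ≅ Z ⊕ Z/2Z.
  H_2: rank ker ∂_2 − rank ∂_3 = (20 − 20) − 0 = 0, and there is no ∂_3, so H_2 ≅ 0.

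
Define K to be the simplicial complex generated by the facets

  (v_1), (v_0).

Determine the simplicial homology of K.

H_0 ≅ Z^2.

Fix the vertex order v_0 < v_1 and write every simplex with vertices in increasing order. Then dim K = 0 and the simplices of K are:

  0-simplices (2): [v_0], [v_1]

Hence C_0 ≅ Z^2.

Now H_k = ker ∂_k / im ∂_{k+1}, so:

  H_0: rank C_0 − rank ∂_1 = 2 − 0 = 2, and there is no ∂_1, so H_0 ≅ Z^2.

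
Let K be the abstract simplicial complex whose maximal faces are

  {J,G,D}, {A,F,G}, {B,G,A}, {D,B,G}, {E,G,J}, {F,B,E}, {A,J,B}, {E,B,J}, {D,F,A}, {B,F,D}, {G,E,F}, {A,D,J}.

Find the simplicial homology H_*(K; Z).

H_0 = Z,  H_1 = Z/2,  H_2 = 0.

Fix the vertex order A < B < D < E < F < G < J and write every simplex with vertices in increasing order. Then dim K = 2 and the simplices of K are:

  0-simplices (7): A, B, D, E, F, G, J
  1-simplices (18): AB, AD, AF, AG, AJ, BD, BE, BF, BG, BJ, DF, DG, DJ, EF, EG, EJ, FG, GJ
  2-simplices (12): ABG, ABJ, ADF, ADJ, AFG, BDF, BDG, BEF, BEJ, DGJ, EFG, EGJ

giving chain groups C_0 ≅ Z^7, C_1 ≅ Z^18, C_2 ≅ Z^12.

Boundary ∂_1: C_1 → C_0 maps an edge to its endpoints' difference, ∂[p,q] = q − p.
The 7×18 boundary matrix has rank 6 and Smith normal form diag(1,1,1,1,1,1).

Boundary ∂_2: C_2 → C_1 maps a triangle to the signed sum of its edges. For instance
  ∂BDF = DF − BF + BD,
  ∂BEJ = EJ − BJ + BE.
The resulting 18×12 matrix has rank 12, and its Smith normal form has invariant factors (1,1,1,1,1,1,1,1,1,1,1,2).

Reading off H_k = ker ∂_k / im ∂_{k+1}:

  H_0: rank C_0 − rank ∂_1 = 7 − 6 = 1, and the invariant factors of ∂_1 are all 1, so H_0 = Z.
  H_1: rank ker ∂_1 − rank ∂_2 = (18 − 6) − 12 = 0, and ∂_2 has invariant factor 2 > 1, so H_1 = Z/2.
  H_2: rank ker ∂_2 − rank ∂_3 = (12 − 12) − 0 = 0, and there is no ∂_3, so H_2 = 0.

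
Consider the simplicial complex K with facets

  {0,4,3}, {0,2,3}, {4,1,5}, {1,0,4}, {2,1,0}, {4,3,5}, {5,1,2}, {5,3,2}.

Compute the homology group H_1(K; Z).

We work with the vertex ordering 0 < 1 < 2 < 3 < 4 < 5. The simplices of K, each written with vertices in increasing order, are:

  0-simplices (6): [0], [1], [2], [3], [4], [5]
  1-simplices (12): [0,1], [0,2], [0,3], [0,4], [1,2], [1,4], [1,5], [2,3], [2,5], [3,4], [3,5], [4,5]
  2-simplices (8): [0,1,2], [0,1,4], [0,2,3], [0,3,4], [1,2,5], [1,4,5], [2,3,5], [3,4,5]

Hence C_0 ≅ Z^6, C_1 ≅ Z^12, C_2 ≅ Z^8.

∂_1: C_1 → C_0 is given by ∂[p,q] = [q] − [p].
This gives a 6×12 integer matrix of rank 5; reducing to Smith normal form yields diagonal entries (1,1,1,1,1).

Boundary ∂_2: C_2 → C_1 sends each 2-simplex [p,q,r] to [q,r] − [p,r] + [p,q]. For instance
  ∂[0,2,3] = [2,3] − [0,3] + [0,2],
  ∂[2,3,5] = [3,5] − [2,5] + [2,3].
This gives a 12×8 integer matrix of rank 7; reducing to Smith normal form yields diagonal entries (1,1,1,1,1,1,1).

From H_k ≅ ker(∂_k) / im(∂_{k+1}) we obtain:

  H_1: rank ker ∂_1 − rank ∂_2 = (12 − 5) − 7 = 0, and the invariant factors of ∂_2 are all 1, so H_1 ≅ 0.

H_1 ≅ 0.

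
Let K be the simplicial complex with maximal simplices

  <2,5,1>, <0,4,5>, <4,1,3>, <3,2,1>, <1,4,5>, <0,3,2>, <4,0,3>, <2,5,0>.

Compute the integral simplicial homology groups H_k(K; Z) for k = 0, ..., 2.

H_0 = Z,  H_1 = 0,  H_2 = Z.

K has 6 vertices, 12 edges, 8 triangles.
rank ∂_0 = 0, rank ∂_1 = 5 ⇒ b_0 = 6 − 0 − 5 = 1; all invariant factors of ∂_1 are 1 so no torsion. So H_0 = Z.
rank ∂_1 = 5, rank ∂_2 = 7 ⇒ b_1 = 12 − 5 − 7 = 0; all invariant factors of ∂_2 are 1 so no torsion. So H_1 = 0.
rank ∂_2 = 7, rank ∂_3 = 0 ⇒ b_2 = 8 − 7 − 0 = 1. So H_2 = Z.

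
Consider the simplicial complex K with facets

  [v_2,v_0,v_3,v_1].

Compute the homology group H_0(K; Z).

H_0 = Z.

Fix the vertex order v_0 < v_1 < v_2 < v_3 and write every simplex with vertices in increasing order. Then dim K = 3 and the simplices of K are:

  0-simplices (4): [v_0], [v_1], [v_2], [v_3]
  1-simplices (6): [v_0,v_1], [v_0,v_2], [v_0,v_3], [v_1,v_2], [v_1,v_3], [v_2,v_3]
  2-simplices (4): [v_0,v_1,v_2], [v_0,v_1,v_3], [v_0,v_2,v_3], [v_1,v_2,v_3]
  3-simplices (1): [v_0,v_1,v_2,v_3]

so the chain groups are C_0 ≅ Z^4, C_1 ≅ Z^6, C_2 ≅ Z^4, C_3 ≅ Z^1.

Boundary ∂_1: C_1 → C_0 maps an edge to its endpoints' difference, ∂[p,q] = q − p. For instance
  ∂[v_1,v_3] = [v_3] − [v_1].
As a 4×6 matrix over Z this has rank 3, with invariant factors (1,1,1).

∂_2: C_2 → C_1 sends each 2-simplex [p,q,r] to [q,r] − [p,r] + [p,q]. For instance
  ∂[v_0,v_1,v_3] = [v_1,v_3] − [v_0,v_3] + [v_0,v_1],
  ∂[v_0,v_2,v_3] = [v_2,v_3] − [v_0,v_3] + [v_0,v_2].
The 6×4 boundary matrix has rank 3 and Smith normal form diag(1,1,1).

The boundary map ∂_3: C_3 → C_2 sends each 3-simplex σ to the alternating sum Σ_i (−1)^i (σ with its i-th vertex removed). For instance
  ∂[v_0,v_1,v_2,v_3] = [v_1,v_2,v_3] − [v_0,v_2,v_3] + [v_0,v_1,v_3] − [v_0,v_1,v_2].
This gives a 4×1 integer matrix of rank 1; reducing to Smith normal form yields diagonal entries (1).

Reading off H_k = ker ∂_k / im ∂_{k+1}:

  H_0: rank C_0 − rank ∂_1 = 4 − 3 = 1, and the invariant factors of ∂_1 are all 1, so H_0 ≅ Z.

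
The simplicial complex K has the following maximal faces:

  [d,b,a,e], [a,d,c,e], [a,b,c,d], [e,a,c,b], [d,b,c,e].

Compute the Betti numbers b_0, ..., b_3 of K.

We work with the vertex ordering a < b < c < d < e. The simplices of K, each written with vertices in increasing order, are:

  0-simplices (5): a, b, c, d, e
  1-simplices (10): ab, ac, ad, ae, bc, bd, be, cd, ce, de
  2-simplices (10): abc, abd, abe, acd, ace, ade, bcd, bce, bde, cde
  3-simplices (5): abcd, abce, abde, acde, bcde

so the chain groups are C_0 ≅ Z^5, C_1 ≅ Z^10, C_2 ≅ Z^10, C_3 ≅ Z^5.

The boundary map ∂_1: C_1 → C_0 is given by ∂[p,q] = [q] − [p]. For instance
  ∂ad = d − a.
As a 5×10 matrix over Z this has rank 4, with invariant factors (1,1,1,1).

∂_2: C_2 → C_1 sends each 2-simplex [p,q,r] to [q,r] − [p,r] + [p,q]. For instance
  ∂abe = be − ae + ab,
  ∂abc = bc − ac + ab.
The 10×10 boundary matrix has rank 6 and Smith normal form diag(1,1,1,1,1,1).

∂_3: C_3 → C_2 sends each 3-simplex σ to the alternating sum Σ_i (−1)^i (σ with its i-th vertex removed). For instance
  ∂abcd = bcd − acd + abd − abc,
  ∂abde = bde − ade + abe − abd.
This gives a 10×5 integer matrix of rank 4; reducing to Smith normal form yields diagonal entries (1,1,1,1).

From H_k ≅ ker(∂_k) / im(∂_{k+1}) we obtain:

  H_0: rank C_0 − rank ∂_1 = 5 − 4 = 1, and the invariant factors of ∂_1 are all 1, so H_0 ≅ Z.
  H_1: rank ker ∂_1 − rank ∂_2 = (10 − 4) − 6 = 0, and the invariant factors of ∂_2 are all 1, so H_1 ≅ 0.
  H_2: rank ker ∂_2 − rank ∂_3 = (10 − 6) − 4 = 0, and the invariant factors of ∂_3 are all 1, so H_2 ≅ 0.
  H_3: rank ker ∂_3 − rank ∂_4 = (5 − 4) − 0 = 1, and there is no ∂_4, so H_3 ≅ Z.

As a check, the Euler characteristic is 5 − 10 + 10 − 5 = 0, which agrees with 1 − 0 + 0 − 1 = 0.
(K is a triangulation of the 3-sphere S^3.)

Hence the Betti numbers are b_0 = 1, b_1 = 0, b_2 = 0, b_3 = 1.

b_0 = 1, b_1 = 0, b_2 = 0, b_3 = 1.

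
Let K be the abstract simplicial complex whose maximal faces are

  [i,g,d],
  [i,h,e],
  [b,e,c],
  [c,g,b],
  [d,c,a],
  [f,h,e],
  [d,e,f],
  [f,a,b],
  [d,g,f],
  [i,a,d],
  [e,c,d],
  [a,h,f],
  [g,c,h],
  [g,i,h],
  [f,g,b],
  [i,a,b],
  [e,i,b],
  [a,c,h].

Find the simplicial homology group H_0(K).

H_0 = Z.

Take the total order a < b < c < d < e < f < g < h < i on the vertex set. Then K (dimension 2) consists of the simplices:

  0-simplices (9): a, b, c, d, e, f, g, h, i
  1-simplices (27): ab, ac, ad, af, ah, ai, bc, be, bf, bg, bi, cd, ce, cg, ch, de, df, dg, di, ef, eh, ei, fg, fh, gh, gi, hi
  2-simplices (18): abf, abi, acd, ach, adi, afh, bce, bcg, bei, bfg, cde, cgh, def, dfg, dgi, efh, ehi, ghi

Hence C_0 ≅ Z^9, C_1 ≅ Z^27, C_2 ≅ Z^18.

Boundary ∂_1: C_1 → C_0 sends each edge [p,q] (with p < q) to q − p. For instance
  ∂df = f − d.
The 9×27 boundary matrix has rank 8 and Smith normal form diag(1,1,1,1,1,1,1,1).

∂_2: C_2 → C_1 sends each 2-simplex [p,q,r] to [q,r] − [p,r] + [p,q]. For instance
  ∂abf = bf − af + ab,
  ∂cgh = gh − ch + cg.
This gives a 27×18 integer matrix of rank 17; reducing to Smith normal form yields diagonal entries (1,1,1,1,1,1,1,1,1,1,1,1,1,1,1,1,1).

From H_k ≅ ker(∂_k) / im(∂_{k+1}) we obtain:

  H_0: rank C_0 − rank ∂_1 = 9 − 8 = 1, and the invariant factors of ∂_1 are all 1, so H_0 ≅ Z.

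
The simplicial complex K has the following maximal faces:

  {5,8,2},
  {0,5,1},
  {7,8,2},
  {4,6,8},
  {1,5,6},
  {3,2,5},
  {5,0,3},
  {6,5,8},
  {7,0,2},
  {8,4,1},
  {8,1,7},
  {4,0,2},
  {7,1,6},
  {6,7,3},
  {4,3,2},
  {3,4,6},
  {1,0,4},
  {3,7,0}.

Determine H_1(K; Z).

We work with the vertex ordering 0 < 1 < 2 < 3 < 4 < 5 < 6 < 7 < 8. The simplices of K, each written with vertices in increasing order, are:

  0-simplices (9): [0], [1], [2], [3], [4], [5], [6], [7], [8]
  1-simplices (27): (27 of them)
  2-simplices (18): [0,1,4], [0,1,5], [0,2,4], [0,2,7], [0,3,5], [0,3,7], [1,4,8], [1,5,6], [1,6,7], [1,7,8], [2,3,4], [2,3,5], [2,5,8], [2,7,8], [3,4,6], [3,6,7], [4,6,8], [5,6,8]

giving chain groups C_0 ≅ Z^9, C_1 ≅ Z^27, C_2 ≅ Z^18.

The boundary map ∂_1: C_1 → C_0 maps an edge to its endpoints' difference, ∂[p,q] = q − p. For instance
  ∂[2,5] = [5] − [2].
As a 9×27 matrix over Z this has rank 8, with invariant factors (1,1,1,1,1,1,1,1).

Boundary ∂_2: C_2 → C_1 acts by ∂[p,q,r] = [q,r] − [p,r] + [p,q]. For instance
  ∂[1,5,6] = [5,6] − [1,6] + [1,5],
  ∂[3,6,7] = [6,7] − [3,7] + [3,6].
The resulting 27×18 matrix has rank 18, and its Smith normal form has invariant factors (1,1,1,1,1,1,1,1,1,1,1,1,1,1,1,1,1,2).

From H_k ≅ ker(∂_k) / im(∂_{k+1}) we obtain:

  H_1: rank ker ∂_1 − rank ∂_2 = (27 − 8) − 18 = 1, and ∂_2 has invariant factor 2 > 1, so H_1 = Z ⊕ Z_2.

(K is a triangulation of the Klein bottle.)

H_1 = Z ⊕ Z_2.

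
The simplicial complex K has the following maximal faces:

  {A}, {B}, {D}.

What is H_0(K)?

H_0 = Z^3.

Order the vertices as A < B < D. Listing each simplex with vertices in this order, K has dimension 0 with simplices:

  0-simplices (3): A, B, D

Hence C_0 ≅ Z^3.

Reading off H_k = ker ∂_k / im ∂_{k+1}:

  H_0: rank C_0 − rank ∂_1 = 3 − 0 = 3, and there is no ∂_1, so H_0 = Z^3.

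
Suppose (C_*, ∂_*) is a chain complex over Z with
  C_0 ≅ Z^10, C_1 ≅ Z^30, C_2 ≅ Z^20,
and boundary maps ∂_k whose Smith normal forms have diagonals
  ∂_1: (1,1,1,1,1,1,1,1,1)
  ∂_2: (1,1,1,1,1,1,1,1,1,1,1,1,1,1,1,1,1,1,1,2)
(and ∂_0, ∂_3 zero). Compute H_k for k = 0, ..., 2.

H_0: b_0 = 10 − 0 − 9 = 1; torsion from ∂_1 factors > 1: none. So H_0 = Z.
H_1: b_1 = 30 − 9 − 20 = 1; torsion from ∂_2 factors > 1: [2]. So H_1 = Z ⊕ Z/2.
H_2: b_2 = 20 − 20 − 0 = 0; torsion from ∂_3 factors > 1: none. So H_2 = 0.

H_0 = Z,  H_1 = Z ⊕ Z/2,  H_2 = 0.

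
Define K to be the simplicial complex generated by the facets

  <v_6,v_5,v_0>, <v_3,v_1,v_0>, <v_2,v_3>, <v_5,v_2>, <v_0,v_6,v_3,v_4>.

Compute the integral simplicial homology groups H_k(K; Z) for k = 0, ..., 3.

We work with the vertex ordering v_0 < v_1 < v_2 < v_3 < v_4 < v_5 < v_6. The simplices of K, each written with vertices in increasing order, are:

  0-simplices (7): [v_0], [v_1], [v_2], [v_3], [v_4], [v_5], [v_6]
  1-simplices (12): [v_0,v_1], [v_0,v_3], [v_0,v_4], [v_0,v_5], [v_0,v_6], [v_1,v_3], [v_2,v_3], [v_2,v_5], [v_3,v_4], [v_3,v_6], [v_4,v_6], [v_5,v_6]
  2-simplices (6): [v_0,v_1,v_3], [v_0,v_3,v_4], [v_0,v_3,v_6], [v_0,v_4,v_6], [v_0,v_5,v_6], [v_3,v_4,v_6]
  3-simplices (1): [v_0,v_3,v_4,v_6]

Hence C_0 ≅ Z^7, C_1 ≅ Z^12, C_2 ≅ Z^6, C_3 ≅ Z^1.

The boundary map ∂_1: C_1 → C_0 is given by ∂[p,q] = [q] − [p].
This gives a 7×12 integer matrix of rank 6; reducing to Smith normal form yields diagonal entries (1,1,1,1,1,1).

∂_2: C_2 → C_1 acts by ∂[p,q,r] = [q,r] − [p,r] + [p,q]. For instance
  ∂[v_3,v_4,v_6] = [v_4,v_6] − [v_3,v_6] + [v_3,v_4],
  ∂[v_0,v_1,v_3] = [v_1,v_3] − [v_0,v_3] + [v_0,v_1].
The resulting 12×6 matrix has rank 5, and its Smith normal form has invariant factors (1,1,1,1,1).

∂_3: C_3 → C_2 sends each 3-simplex σ to the alternating sum Σ_i (−1)^i (σ with its i-th vertex removed). For instance
  ∂[v_0,v_3,v_4,v_6] = [v_3,v_4,v_6] − [v_0,v_4,v_6] + [v_0,v_3,v_6] − [v_0,v_3,v_4].
The resulting 6×1 matrix has rank 1, and its Smith normal form has invariant factors (1).

Computing H_k = (kernel of ∂_k) / (image of ∂_{k+1}):

  H_0: rank C_0 − rank ∂_1 = 7 − 6 = 1, and the invariant factors of ∂_1 are all 1, so H_0 ≅ Z.
  H_1: rank ker ∂_1 − rank ∂_2 = (12 − 6) − 5 = 1, and the invariant factors of ∂_2 are all 1, so H_1 ≅ Z.
  H_2: rank ker ∂_2 − rank ∂_3 = (6 − 5) − 1 = 0, and the invariant factors of ∂_3 are all 1, so H_2 ≅ 0.
  H_3: rank ker ∂_3 − rank ∂_4 = (1 − 1) − 0 = 0, and there is no ∂_4, so H_3 ≅ 0.

H_0 ≅ Z,  H_1 ≅ Z,  H_2 = 0,  H_3 = 0.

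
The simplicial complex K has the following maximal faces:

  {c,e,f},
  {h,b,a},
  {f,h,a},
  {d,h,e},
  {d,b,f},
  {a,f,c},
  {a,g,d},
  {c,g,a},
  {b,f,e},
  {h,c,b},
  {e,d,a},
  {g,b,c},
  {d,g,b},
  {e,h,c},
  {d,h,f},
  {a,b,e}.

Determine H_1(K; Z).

H_1 ≅ Z^2.

K has 8 vertices, 24 edges, 16 triangles.
rank ∂_1 = 7, rank ∂_2 = 15 ⇒ b_1 = 24 − 7 − 15 = 2; all invariant factors of ∂_2 are 1 so no torsion. So H_1 ≅ Z^2.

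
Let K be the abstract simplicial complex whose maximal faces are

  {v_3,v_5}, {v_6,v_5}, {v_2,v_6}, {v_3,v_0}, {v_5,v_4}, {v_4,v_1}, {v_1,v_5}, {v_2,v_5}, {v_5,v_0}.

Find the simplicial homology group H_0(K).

Fix the vertex order v_0 < v_1 < v_2 < v_3 < v_4 < v_5 < v_6 and write every simplex with vertices in increasing order. Then dim K = 1 and the simplices of K are:

  0-simplices (7): [v_0], [v_1], [v_2], [v_3], [v_4], [v_5], [v_6]
  1-simplices (9): [v_0,v_3], [v_0,v_5], [v_1,v_4], [v_1,v_5], [v_2,v_5], [v_2,v_6], [v_3,v_5], [v_4,v_5], [v_5,v_6]

Hence C_0 ≅ Z^7, C_1 ≅ Z^9.

The boundary map ∂_1: C_1 → C_0 is given by ∂[p,q] = [q] − [p].
The resulting 7×9 matrix has rank 6, and its Smith normal form has invariant factors (1,1,1,1,1,1).

From H_k ≅ ker(∂_k) / im(∂_{k+1}) we obtain:

  H_0: rank C_0 − rank ∂_1 = 7 − 6 = 1, and the invariant factors of ∂_1 are all 1, so H_0 = Z.

(K is a triangulation of a wedge of 3 circles.)

H_0 = Z.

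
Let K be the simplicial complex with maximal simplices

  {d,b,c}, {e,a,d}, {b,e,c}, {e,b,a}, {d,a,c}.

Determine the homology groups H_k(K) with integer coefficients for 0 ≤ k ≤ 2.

H_0 = Z,  H_1 = Z,  H_2 = 0.

K has 5 vertices, 10 edges, 5 triangles.
rank ∂_0 = 0, rank ∂_1 = 4 ⇒ b_0 = 5 − 0 − 4 = 1; all invariant factors of ∂_1 are 1 so no torsion. So H_0 = Z.
rank ∂_1 = 4, rank ∂_2 = 5 ⇒ b_1 = 10 − 4 − 5 = 1; all invariant factors of ∂_2 are 1 so no torsion. So H_1 = Z.
rank ∂_2 = 5, rank ∂_3 = 0 ⇒ b_2 = 5 − 5 − 0 = 0. So H_2 = 0.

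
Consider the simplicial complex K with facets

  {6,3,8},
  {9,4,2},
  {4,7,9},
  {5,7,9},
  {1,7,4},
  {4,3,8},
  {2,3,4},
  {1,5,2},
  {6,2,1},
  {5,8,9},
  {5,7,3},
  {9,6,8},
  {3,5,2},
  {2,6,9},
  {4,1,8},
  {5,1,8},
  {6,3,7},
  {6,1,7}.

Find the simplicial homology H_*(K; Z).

H_0 = Z,  H_1 = Z^2,  H_2 = Z.

Order the vertices as 1 < 2 < 3 < 4 < 5 < 6 < 7 < 8 < 9. Listing each simplex with vertices in this order, K has dimension 2 with simplices:

  0-simplices (9): [1], [2], [3], [4], [5], [6], [7], [8], [9]
  1-simplices (27): (27 of them)
  2-simplices (18): [1,2,5], [1,2,6], [1,4,7], [1,4,8], [1,5,8], [1,6,7], [2,3,4], [2,3,5], [2,4,9], [2,6,9], [3,4,8], [3,5,7], [3,6,7], [3,6,8], [4,7,9], [5,7,9], [5,8,9], [6,8,9]

so the chain groups are C_0 ≅ Z^9, C_1 ≅ Z^27, C_2 ≅ Z^18.

∂_1: C_1 → C_0 is given by ∂[p,q] = [q] − [p].
The 9×27 boundary matrix has rank 8 and Smith normal form diag(1,1,1,1,1,1,1,1).

∂_2: C_2 → C_1 acts by ∂[p,q,r] = [q,r] − [p,r] + [p,q]. For instance
  ∂[5,8,9] = [8,9] − [5,9] + [5,8],
  ∂[1,5,8] = [5,8] − [1,8] + [1,5].
As a 27×18 matrix over Z this has rank 17, with invariant factors (1,1,1,1,1,1,1,1,1,1,1,1,1,1,1,1,1).

From H_k ≅ ker(∂_k) / im(∂_{k+1}) we obtain:

  H_0: rank C_0 − rank ∂_1 = 9 − 8 = 1, and the invariant factors of ∂_1 are all 1, so H_0 = Z.
  H_1: rank ker ∂_1 − rank ∂_2 = (27 − 8) − 17 = 2, and the invariant factors of ∂_2 are all 1, so H_1 = Z^2.
  H_2: rank ker ∂_2 − rank ∂_3 = (18 − 17) − 0 = 1, and there is no ∂_3, so H_2 = Z.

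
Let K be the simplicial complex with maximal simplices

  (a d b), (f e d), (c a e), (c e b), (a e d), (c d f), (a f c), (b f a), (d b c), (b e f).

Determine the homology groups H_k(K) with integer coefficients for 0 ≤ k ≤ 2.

Fix the vertex order a < b < c < d < e < f and write every simplex with vertices in increasing order. Then dim K = 2 and the simplices of K are:

  0-simplices (6): a, b, c, d, e, f
  1-simplices (15): ab, ac, ad, ae, af, bc, bd, be, bf, cd, ce, cf, de, df, ef
  2-simplices (10): abd, abf, ace, acf, ade, bcd, bce, bef, cdf, def

so the chain groups are C_0 ≅ Z^6, C_1 ≅ Z^15, C_2 ≅ Z^10.

∂_1: C_1 → C_0 maps an edge to its endpoints' difference, ∂[p,q] = q − p.
The resulting 6×15 matrix has rank 5, and its Smith normal form has invariant factors (1,1,1,1,1).

∂_2: C_2 → C_1 acts by ∂[p,q,r] = [q,r] − [p,r] + [p,q]. For instance
  ∂ace = ce − ae + ac,
  ∂bcd = cd − bd + bc.
The resulting 15×10 matrix has rank 10, and its Smith normal form has invariant factors (1,1,1,1,1,1,1,1,1,2).

Computing H_k = (kernel of ∂_k) / (image of ∂_{k+1}):

  H_0: rank C_0 − rank ∂_1 = 6 − 5 = 1, and the invariant factors of ∂_1 are all 1, so H_0 = Z.
  H_1: rank ker ∂_1 − rank ∂_2 = (15 − 5) − 10 = 0, and ∂_2 has invariant factor 2 > 1, so H_1 = Z/2Z.
  H_2: rank ker ∂_2 − rank ∂_3 = (10 − 10) − 0 = 0, and there is no ∂_3, so H_2 = 0.

(K is a triangulation of the real projective plane RP^2.)

H_0 ≅ Z,  H_1 ≅ Z/2Z,  H_2 = 0.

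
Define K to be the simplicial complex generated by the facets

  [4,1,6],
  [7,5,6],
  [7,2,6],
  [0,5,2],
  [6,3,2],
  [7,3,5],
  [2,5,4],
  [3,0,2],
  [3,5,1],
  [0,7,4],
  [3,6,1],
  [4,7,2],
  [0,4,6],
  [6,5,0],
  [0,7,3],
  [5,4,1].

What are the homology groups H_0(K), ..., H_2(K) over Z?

H_0 ≅ Z,  H_1 ≅ Z^2,  H_2 ≅ Z.

We work with the vertex ordering 0 < 1 < 2 < 3 < 4 < 5 < 6 < 7. The simplices of K, each written with vertices in increasing order, are:

  0-simplices (8): [0], [1], [2], [3], [4], [5], [6], [7]
  1-simplices (24): (24 of them)
  2-simplices (16): [0,2,3], [0,2,5], [0,3,7], [0,4,6], [0,4,7], [0,5,6], [1,3,5], [1,3,6], [1,4,5], [1,4,6], [2,3,6], [2,4,5], [2,4,7], [2,6,7], [3,5,7], [5,6,7]

giving chain groups C_0 ≅ Z^8, C_1 ≅ Z^24, C_2 ≅ Z^16.

∂_1: C_1 → C_0 is given by ∂[p,q] = [q] − [p].
The resulting 8×24 matrix has rank 7, and its Smith normal form has invariant factors (1,1,1,1,1,1,1).

∂_2: C_2 → C_1 maps a triangle to the signed sum of its edges. For instance
  ∂[1,3,5] = [3,5] − [1,5] + [1,3],
  ∂[2,4,5] = [4,5] − [2,5] + [2,4].
This gives a 24×16 integer matrix of rank 15; reducing to Smith normal form yields diagonal entries (1,1,1,1,1,1,1,1,1,1,1,1,1,1,1).

Reading off H_k = ker ∂_k / im ∂_{k+1}:

  H_0: rank C_0 − rank ∂_1 = 8 − 7 = 1, and the invariant factors of ∂_1 are all 1, so H_0 ≅ Z.
  H_1: rank ker ∂_1 − rank ∂_2 = (24 − 7) − 15 = 2, and the invariant factors of ∂_2 are all 1, so H_1 ≅ Z^2.
  H_2: rank ker ∂_2 − rank ∂_3 = (16 − 15) − 0 = 1, and there is no ∂_3, so H_2 ≅ Z.

As a check, the Euler characteristic is 8 − 24 + 16 = 0, which agrees with 1 − 2 + 1 = 0.
(K is a triangulation of the torus T^2.)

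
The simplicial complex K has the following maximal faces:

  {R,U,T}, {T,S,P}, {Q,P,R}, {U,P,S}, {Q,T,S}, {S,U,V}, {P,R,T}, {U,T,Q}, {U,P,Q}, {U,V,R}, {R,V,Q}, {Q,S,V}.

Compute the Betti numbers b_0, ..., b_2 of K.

Fix the vertex order P < Q < R < S < T < U < V and write every simplex with vertices in increasing order. Then dim K = 2 and the simplices of K are:

  0-simplices (7): P, Q, R, S, T, U, V
  1-simplices (18): PQ, PR, PS, PT, PU, QR, QS, QT, QU, QV, RT, RU, RV, ST, SU, SV, TU, UV
  2-simplices (12): PQR, PQU, PRT, PST, PSU, QRV, QST, QSV, QTU, RTU, RUV, SUV

Hence C_0 ≅ Z^7, C_1 ≅ Z^18, C_2 ≅ Z^12.

∂_1: C_1 → C_0 sends each edge [p,q] (with p < q) to q − p. For instance
  ∂ST = T − S.
The 7×18 boundary matrix has rank 6 and Smith normal form diag(1,1,1,1,1,1).

The boundary map ∂_2: C_2 → C_1 maps a triangle to the signed sum of its edges. For instance
  ∂PRT = RT − PT + PR,
  ∂PQR = QR − PR + PQ.
The resulting 18×12 matrix has rank 12, and its Smith normal form has invariant factors (1,1,1,1,1,1,1,1,1,1,1,2).

Now H_k = ker ∂_k / im ∂_{k+1}, so:

  H_0: rank C_0 − rank ∂_1 = 7 − 6 = 1, and the invariant factors of ∂_1 are all 1, so H_0 ≅ Z.
  H_1: rank ker ∂_1 − rank ∂_2 = (18 − 6) − 12 = 0, and ∂_2 has invariant factor 2 > 1, so H_1 ≅ Z_2.
  H_2: rank ker ∂_2 − rank ∂_3 = (12 − 12) − 0 = 0, and there is no ∂_3, so H_2 ≅ 0.

As a check, the Euler characteristic is 7 − 18 + 12 = 1, which agrees with 1 − 0 + 0 = 1.

Hence the Betti numbers are b_0 = 1, b_1 = 0, b_2 = 0.

b_0 = 1, b_1 = 0, b_2 = 0.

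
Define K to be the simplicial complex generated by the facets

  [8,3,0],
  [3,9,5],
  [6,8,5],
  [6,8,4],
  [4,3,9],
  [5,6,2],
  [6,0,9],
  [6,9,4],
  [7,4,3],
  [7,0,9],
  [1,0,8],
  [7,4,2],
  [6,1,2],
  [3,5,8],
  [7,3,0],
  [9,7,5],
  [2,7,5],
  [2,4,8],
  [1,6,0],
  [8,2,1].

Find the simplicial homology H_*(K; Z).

H_0 = Z,  H_1 = Z ⊕ Z_2,  H_2 = 0.

K has 10 vertices, 30 edges, 20 triangles.
rank ∂_0 = 0, rank ∂_1 = 9 ⇒ b_0 = 10 − 0 − 9 = 1; all invariant factors of ∂_1 are 1 so no torsion. So H_0 ≅ Z.
rank ∂_1 = 9, rank ∂_2 = 20 ⇒ b_1 = 30 − 9 − 20 = 1; ∂_2 has invariant factor(s) [2] giving torsion. So H_1 ≅ Z ⊕ Z_2.
rank ∂_2 = 20, rank ∂_3 = 0 ⇒ b_2 = 20 − 20 − 0 = 0. So H_2 ≅ 0.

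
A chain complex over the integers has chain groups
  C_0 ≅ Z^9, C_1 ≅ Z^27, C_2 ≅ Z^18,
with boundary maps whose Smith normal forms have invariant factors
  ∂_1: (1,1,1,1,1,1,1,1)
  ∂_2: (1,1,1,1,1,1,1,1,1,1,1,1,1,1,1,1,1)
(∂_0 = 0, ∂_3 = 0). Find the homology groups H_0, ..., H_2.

H_0 = Z,  H_1 = Z^2,  H_2 = Z.

H_0: b_0 = 9 − 0 − 8 = 1; torsion from ∂_1 factors > 1: none. So H_0 = Z.
H_1: b_1 = 27 − 8 − 17 = 2; torsion from ∂_2 factors > 1: none. So H_1 = Z^2.
H_2: b_2 = 18 − 17 − 0 = 1; torsion from ∂_3 factors > 1: none. So H_2 = Z.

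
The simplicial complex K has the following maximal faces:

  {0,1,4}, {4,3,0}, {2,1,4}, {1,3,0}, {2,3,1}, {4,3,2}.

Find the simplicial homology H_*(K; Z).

K has 5 vertices, 9 edges, 6 triangles.
rank ∂_0 = 0, rank ∂_1 = 4 ⇒ b_0 = 5 − 0 − 4 = 1; all invariant factors of ∂_1 are 1 so no torsion. So H_0 = Z.
rank ∂_1 = 4, rank ∂_2 = 5 ⇒ b_1 = 9 − 4 − 5 = 0; all invariant factors of ∂_2 are 1 so no torsion. So H_1 = 0.
rank ∂_2 = 5, rank ∂_3 = 0 ⇒ b_2 = 6 − 5 − 0 = 1. So H_2 = Z.

H_0 ≅ Z,  H_1 = 0,  H_2 ≅ Z.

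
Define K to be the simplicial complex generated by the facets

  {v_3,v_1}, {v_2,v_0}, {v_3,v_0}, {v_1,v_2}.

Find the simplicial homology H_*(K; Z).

H_0 ≅ Z,  H_1 ≅ Z.

K has 4 vertices, 4 edges.
rank ∂_0 = 0, rank ∂_1 = 3 ⇒ b_0 = 4 − 0 − 3 = 1; all invariant factors of ∂_1 are 1 so no torsion. So H_0 = Z.
rank ∂_1 = 3, rank ∂_2 = 0 ⇒ b_1 = 4 − 3 − 0 = 1. So H_1 = Z.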